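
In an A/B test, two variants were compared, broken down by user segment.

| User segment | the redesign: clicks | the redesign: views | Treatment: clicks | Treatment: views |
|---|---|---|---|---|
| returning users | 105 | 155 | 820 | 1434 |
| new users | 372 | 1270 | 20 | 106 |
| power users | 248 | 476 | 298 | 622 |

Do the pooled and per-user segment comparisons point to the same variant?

Returning users: the redesign 105/155 = 67.7%, Treatment 820/1434 = 57.2% → the redesign
New users: the redesign 372/1270 = 29.3%, Treatment 20/106 = 18.9% → the redesign
Power users: the redesign 248/476 = 52.1%, Treatment 298/622 = 47.9% → the redesign
Overall: the redesign 725/1901 = 38.1%, Treatment 1138/2162 = 52.6% → Treatment
The redesign wins each user group but Treatment wins overall — the comparison reverses. The redesign's views skew toward new users, which has a lower base rate.

No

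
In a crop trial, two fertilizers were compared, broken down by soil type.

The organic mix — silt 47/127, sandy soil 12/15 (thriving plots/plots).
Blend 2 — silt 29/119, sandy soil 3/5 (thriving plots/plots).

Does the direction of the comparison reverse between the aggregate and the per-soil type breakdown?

Silt: the organic mix 47/127 = 37.0%, Blend 2 29/119 = 24.4% → the organic mix
Sandy soil: the organic mix 12/15 = 80.0%, Blend 2 3/5 = 60.0% → the organic mix
Overall: the organic mix 59/142 = 41.5%, Blend 2 32/124 = 25.8% → the organic mix
The organic mix wins overall and in every soil group — no reversal.

No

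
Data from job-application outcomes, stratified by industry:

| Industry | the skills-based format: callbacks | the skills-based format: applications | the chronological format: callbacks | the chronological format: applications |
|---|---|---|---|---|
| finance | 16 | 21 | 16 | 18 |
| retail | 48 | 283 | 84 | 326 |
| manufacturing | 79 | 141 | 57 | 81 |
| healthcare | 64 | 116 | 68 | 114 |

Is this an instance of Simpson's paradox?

Finance: the skills-based format 16/21 = 76.2%, the chronological format 16/18 = 88.9% → the chronological format
Retail: the skills-based format 48/283 = 17.0%, the chronological format 84/326 = 25.8% → the chronological format
Manufacturing: the skills-based format 79/141 = 56.0%, the chronological format 57/81 = 70.4% → the chronological format
Healthcare: the skills-based format 64/116 = 55.2%, the chronological format 68/114 = 59.6% → the chronological format
Overall: the skills-based format 207/561 = 36.9%, the chronological format 225/539 = 41.7% → the chronological format
The chronological format wins overall and in every industry group — no reversal.

No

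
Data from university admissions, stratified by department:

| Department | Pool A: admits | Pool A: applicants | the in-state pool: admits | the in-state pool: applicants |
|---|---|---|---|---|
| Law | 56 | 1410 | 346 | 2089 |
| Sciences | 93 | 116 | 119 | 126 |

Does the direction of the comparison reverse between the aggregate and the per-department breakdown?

No

Law: Pool A 56/1410 = 4.0%, the in-state pool 346/2089 = 16.6% → the in-state pool
Sciences: Pool A 93/116 = 80.2%, the in-state pool 119/126 = 94.4% → the in-state pool
Overall: Pool A 149/1526 = 9.8%, the in-state pool 465/2215 = 21.0% → the in-state pool
The in-state pool wins overall and in every department group — no reversal.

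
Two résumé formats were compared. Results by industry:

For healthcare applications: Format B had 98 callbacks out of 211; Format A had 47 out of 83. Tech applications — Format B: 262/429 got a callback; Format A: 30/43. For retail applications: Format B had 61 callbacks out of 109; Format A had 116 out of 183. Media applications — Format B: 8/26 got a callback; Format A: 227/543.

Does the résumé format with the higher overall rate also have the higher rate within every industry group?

Healthcare: Format B 98/211 = 46.4%, Format A 47/83 = 56.6% → Format A
Tech: Format B 262/429 = 61.1%, Format A 30/43 = 69.8% → Format A
Retail: Format B 61/109 = 56.0%, Format A 116/183 = 63.4% → Format A
Media: Format B 8/26 = 30.8%, Format A 227/543 = 41.8% → Format A
Overall: Format B 429/775 = 55.4%, Format A 420/852 = 49.3% → Format B
Format A wins each industry group but Format B wins overall — the comparison reverses. Format A's applications skew toward media, which has a lower base rate.

No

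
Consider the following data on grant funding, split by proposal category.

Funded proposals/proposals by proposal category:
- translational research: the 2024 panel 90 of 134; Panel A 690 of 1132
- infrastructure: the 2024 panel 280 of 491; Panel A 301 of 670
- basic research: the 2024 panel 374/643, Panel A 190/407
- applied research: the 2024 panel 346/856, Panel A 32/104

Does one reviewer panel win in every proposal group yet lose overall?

Yes

Translational research: the 2024 panel 90/134 = 67.2%, Panel A 690/1132 = 61.0% → the 2024 panel
Infrastructure: the 2024 panel 280/491 = 57.0%, Panel A 301/670 = 44.9% → the 2024 panel
Basic research: the 2024 panel 374/643 = 58.2%, Panel A 190/407 = 46.7% → the 2024 panel
Applied research: the 2024 panel 346/856 = 40.4%, Panel A 32/104 = 30.8% → the 2024 panel
Overall: the 2024 panel 1090/2124 = 51.3%, Panel A 1213/2313 = 52.4% → Panel A
The 2024 panel wins each proposal group but Panel A wins overall — the comparison reverses. The 2024 panel's proposals skew toward applied research, which has a lower base rate.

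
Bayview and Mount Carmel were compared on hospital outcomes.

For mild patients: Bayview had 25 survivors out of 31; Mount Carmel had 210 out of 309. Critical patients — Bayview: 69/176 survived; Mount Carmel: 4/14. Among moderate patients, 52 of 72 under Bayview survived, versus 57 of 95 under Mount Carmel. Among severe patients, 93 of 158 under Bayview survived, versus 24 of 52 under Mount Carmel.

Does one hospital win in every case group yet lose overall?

Mild: Bayview 25/31 = 80.6%, Mount Carmel 210/309 = 68.0% → Bayview
Critical: Bayview 69/176 = 39.2%, Mount Carmel 4/14 = 28.6% → Bayview
Moderate: Bayview 52/72 = 72.2%, Mount Carmel 57/95 = 60.0% → Bayview
Severe: Bayview 93/158 = 58.9%, Mount Carmel 24/52 = 46.2% → Bayview
Overall: Bayview 239/437 = 54.7%, Mount Carmel 295/470 = 62.8% → Mount Carmel
Bayview wins each case group but Mount Carmel wins overall — the comparison reverses. Bayview's patients skew toward critical, which has a lower base rate.

Yes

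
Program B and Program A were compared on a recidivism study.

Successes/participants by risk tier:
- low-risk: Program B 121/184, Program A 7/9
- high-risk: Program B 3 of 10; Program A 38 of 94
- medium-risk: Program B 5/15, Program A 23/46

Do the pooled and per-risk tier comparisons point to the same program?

No

Low-risk: Program B 121/184 = 65.8%, Program A 7/9 = 77.8% → Program A
High-risk: Program B 3/10 = 30.0%, Program A 38/94 = 40.4% → Program A
Medium-risk: Program B 5/15 = 33.3%, Program A 23/46 = 50.0% → Program A
Overall: Program B 129/209 = 61.7%, Program A 68/149 = 45.6% → Program B
Program A wins each risk group but Program B wins overall — the comparison reverses. Program A's participants skew toward high-risk, which has a lower base rate.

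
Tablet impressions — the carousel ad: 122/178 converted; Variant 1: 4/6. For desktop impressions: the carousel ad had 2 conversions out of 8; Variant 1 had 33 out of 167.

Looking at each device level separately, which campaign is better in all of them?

Tablet: the carousel ad 122/178 = 68.5%, Variant 1 4/6 = 66.7% → the carousel ad
Desktop: the carousel ad 2/8 = 25.0%, Variant 1 33/167 = 19.8% → the carousel ad
The carousel ad has the higher rate in both groups.

the carousel ad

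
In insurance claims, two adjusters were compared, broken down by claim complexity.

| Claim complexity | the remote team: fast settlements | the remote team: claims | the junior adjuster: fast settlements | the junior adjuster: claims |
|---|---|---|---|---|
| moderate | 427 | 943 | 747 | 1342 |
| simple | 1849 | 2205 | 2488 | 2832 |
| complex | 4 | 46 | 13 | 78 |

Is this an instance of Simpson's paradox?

Moderate: the remote team 427/943 = 45.3%, the junior adjuster 747/1342 = 55.7% → the junior adjuster
Simple: the remote team 1849/2205 = 83.9%, the junior adjuster 2488/2832 = 87.9% → the junior adjuster
Complex: the remote team 4/46 = 8.7%, the junior adjuster 13/78 = 16.7% → the junior adjuster
Overall: the remote team 2280/3194 = 71.4%, the junior adjuster 3248/4252 = 76.4% → the junior adjuster
The junior adjuster wins overall and in every claim group — no reversal.

No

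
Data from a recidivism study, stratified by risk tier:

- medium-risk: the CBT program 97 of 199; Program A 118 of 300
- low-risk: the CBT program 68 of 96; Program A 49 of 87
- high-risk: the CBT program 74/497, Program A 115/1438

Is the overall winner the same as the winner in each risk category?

Medium-risk: the CBT program 97/199 = 48.7%, Program A 118/300 = 39.3% → the CBT program
Low-risk: the CBT program 68/96 = 70.8%, Program A 49/87 = 56.3% → the CBT program
High-risk: the CBT program 74/497 = 14.9%, Program A 115/1438 = 8.0% → the CBT program
Overall: the CBT program 239/792 = 30.2%, Program A 282/1825 = 15.5% → the CBT program
The CBT program wins overall and in every risk group — no reversal.

Yes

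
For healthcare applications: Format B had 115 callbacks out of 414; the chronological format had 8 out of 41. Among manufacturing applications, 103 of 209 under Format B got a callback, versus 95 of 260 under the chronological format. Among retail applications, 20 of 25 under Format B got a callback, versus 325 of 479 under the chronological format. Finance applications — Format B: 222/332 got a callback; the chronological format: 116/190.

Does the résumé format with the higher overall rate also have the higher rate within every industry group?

Healthcare: Format B 115/414 = 27.8%, the chronological format 8/41 = 19.5% → Format B
Manufacturing: Format B 103/209 = 49.3%, the chronological format 95/260 = 36.5% → Format B
Retail: Format B 20/25 = 80.0%, the chronological format 325/479 = 67.8% → Format B
Finance: Format B 222/332 = 66.9%, the chronological format 116/190 = 61.1% → Format B
Overall: Format B 460/980 = 46.9%, the chronological format 544/970 = 56.1% → the chronological format
Format B wins each industry group but the chronological format wins overall — the comparison reverses. Format B's applications skew toward healthcare, which has a lower base rate.

No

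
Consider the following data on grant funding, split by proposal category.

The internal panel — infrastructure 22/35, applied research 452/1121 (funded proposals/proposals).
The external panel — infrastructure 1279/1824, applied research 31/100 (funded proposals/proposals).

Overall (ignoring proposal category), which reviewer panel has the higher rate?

the external panel

Infrastructure: the internal panel 22/35 = 62.9%, the external panel 1279/1824 = 70.1% → the external panel
Applied research: the internal panel 452/1121 = 40.3%, the external panel 31/100 = 31.0% → the internal panel
Overall: the internal panel 474/1156 = 41.0%, the external panel 1310/1924 = 68.1% → the external panel
(Neither sweeps every proposal group, but the external panel has the higher pooled rate.)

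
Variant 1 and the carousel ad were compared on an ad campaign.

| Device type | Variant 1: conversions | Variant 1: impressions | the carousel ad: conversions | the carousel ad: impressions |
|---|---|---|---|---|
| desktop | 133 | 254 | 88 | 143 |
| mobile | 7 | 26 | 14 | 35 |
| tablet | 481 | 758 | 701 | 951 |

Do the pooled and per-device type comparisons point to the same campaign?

Yes

Desktop: Variant 1 133/254 = 52.4%, the carousel ad 88/143 = 61.5% → the carousel ad
Mobile: Variant 1 7/26 = 26.9%, the carousel ad 14/35 = 40.0% → the carousel ad
Tablet: Variant 1 481/758 = 63.5%, the carousel ad 701/951 = 73.7% → the carousel ad
Overall: Variant 1 621/1038 = 59.8%, the carousel ad 803/1129 = 71.1% → the carousel ad
The carousel ad wins overall and in every device group — no reversal.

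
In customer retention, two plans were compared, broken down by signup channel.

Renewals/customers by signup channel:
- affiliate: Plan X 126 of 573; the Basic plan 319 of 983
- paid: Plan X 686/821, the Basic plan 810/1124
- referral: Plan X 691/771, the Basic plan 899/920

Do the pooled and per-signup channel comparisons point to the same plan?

No

Affiliate: Plan X 126/573 = 22.0%, the Basic plan 319/983 = 32.5% → the Basic plan
Paid: Plan X 686/821 = 83.6%, the Basic plan 810/1124 = 72.1% → Plan X
Referral: Plan X 691/771 = 89.6%, the Basic plan 899/920 = 97.7% → the Basic plan
Overall: Plan X 1503/2165 = 69.4%, the Basic plan 2028/3027 = 67.0% → Plan X
Neither sweeps: Plan X wins 1 of 3 groups, the Basic plan wins 2. Plan X wins overall but not every group — no Simpson reversal.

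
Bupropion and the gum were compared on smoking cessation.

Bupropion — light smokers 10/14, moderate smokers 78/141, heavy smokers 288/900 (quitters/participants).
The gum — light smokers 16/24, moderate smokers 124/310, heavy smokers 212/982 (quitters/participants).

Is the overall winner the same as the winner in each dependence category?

Light smokers: bupropion 10/14 = 71.4%, the gum 16/24 = 66.7% → bupropion
Moderate smokers: bupropion 78/141 = 55.3%, the gum 124/310 = 40.0% → bupropion
Heavy smokers: bupropion 288/900 = 32.0%, the gum 212/982 = 21.6% → bupropion
Overall: bupropion 376/1055 = 35.6%, the gum 352/1316 = 26.7% → bupropion
Bupropion wins overall and in every dependence group — no reversal.

Yes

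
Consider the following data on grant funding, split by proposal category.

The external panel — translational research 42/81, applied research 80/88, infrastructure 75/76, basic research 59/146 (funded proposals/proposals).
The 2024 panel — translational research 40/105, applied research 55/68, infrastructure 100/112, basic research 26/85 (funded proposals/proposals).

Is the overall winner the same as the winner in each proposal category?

Translational research: the external panel 42/81 = 51.9%, the 2024 panel 40/105 = 38.1% → the external panel
Applied research: the external panel 80/88 = 90.9%, the 2024 panel 55/68 = 80.9% → the external panel
Infrastructure: the external panel 75/76 = 98.7%, the 2024 panel 100/112 = 89.3% → the external panel
Basic research: the external panel 59/146 = 40.4%, the 2024 panel 26/85 = 30.6% → the external panel
Overall: the external panel 256/391 = 65.5%, the 2024 panel 221/370 = 59.7% → the external panel
The external panel wins overall and in every proposal group — no reversal.

Yes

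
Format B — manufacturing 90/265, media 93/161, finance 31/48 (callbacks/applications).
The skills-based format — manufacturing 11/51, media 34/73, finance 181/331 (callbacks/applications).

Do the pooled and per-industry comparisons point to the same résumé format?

Manufacturing: Format B 90/265 = 34.0%, the skills-based format 11/51 = 21.6% → Format B
Media: Format B 93/161 = 57.8%, the skills-based format 34/73 = 46.6% → Format B
Finance: Format B 31/48 = 64.6%, the skills-based format 181/331 = 54.7% → Format B
Overall: Format B 214/474 = 45.1%, the skills-based format 226/455 = 49.7% → the skills-based format
Format B wins each industry group but the skills-based format wins overall — the comparison reverses. Format B's applications skew toward manufacturing, which has a lower base rate.

No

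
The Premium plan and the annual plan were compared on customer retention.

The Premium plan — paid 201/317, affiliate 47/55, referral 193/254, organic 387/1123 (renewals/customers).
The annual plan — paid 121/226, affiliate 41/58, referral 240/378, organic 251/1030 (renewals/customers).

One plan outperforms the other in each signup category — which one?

the Premium plan

Paid: the Premium plan 201/317 = 63.4%, the annual plan 121/226 = 53.5% → the Premium plan
Affiliate: the Premium plan 47/55 = 85.5%, the annual plan 41/58 = 70.7% → the Premium plan
Referral: the Premium plan 193/254 = 76.0%, the annual plan 240/378 = 63.5% → the Premium plan
Organic: the Premium plan 387/1123 = 34.5%, the annual plan 251/1030 = 24.4% → the Premium plan
The Premium plan has the higher rate in all 4 groups.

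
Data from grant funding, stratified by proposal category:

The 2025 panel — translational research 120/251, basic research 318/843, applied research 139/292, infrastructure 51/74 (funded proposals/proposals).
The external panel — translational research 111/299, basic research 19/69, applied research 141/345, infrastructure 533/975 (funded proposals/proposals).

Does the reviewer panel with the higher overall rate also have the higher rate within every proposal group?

No

Translational research: the 2025 panel 120/251 = 47.8%, the external panel 111/299 = 37.1% → the 2025 panel
Basic research: the 2025 panel 318/843 = 37.7%, the external panel 19/69 = 27.5% → the 2025 panel
Applied research: the 2025 panel 139/292 = 47.6%, the external panel 141/345 = 40.9% → the 2025 panel
Infrastructure: the 2025 panel 51/74 = 68.9%, the external panel 533/975 = 54.7% → the 2025 panel
Overall: the 2025 panel 628/1460 = 43.0%, the external panel 804/1688 = 47.6% → the external panel
The 2025 panel wins each proposal group but the external panel wins overall — the comparison reverses. The 2025 panel's proposals skew toward basic research, which has a lower base rate.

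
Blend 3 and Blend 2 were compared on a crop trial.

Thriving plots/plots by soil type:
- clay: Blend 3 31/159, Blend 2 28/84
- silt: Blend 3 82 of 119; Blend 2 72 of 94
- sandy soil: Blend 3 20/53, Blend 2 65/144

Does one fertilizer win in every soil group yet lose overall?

Clay: Blend 3 31/159 = 19.5%, Blend 2 28/84 = 33.3% → Blend 2
Silt: Blend 3 82/119 = 68.9%, Blend 2 72/94 = 76.6% → Blend 2
Sandy soil: Blend 3 20/53 = 37.7%, Blend 2 65/144 = 45.1% → Blend 2
Overall: Blend 3 133/331 = 40.2%, Blend 2 165/322 = 51.2% → Blend 2
Blend 2 wins overall and in every soil group — no reversal.

No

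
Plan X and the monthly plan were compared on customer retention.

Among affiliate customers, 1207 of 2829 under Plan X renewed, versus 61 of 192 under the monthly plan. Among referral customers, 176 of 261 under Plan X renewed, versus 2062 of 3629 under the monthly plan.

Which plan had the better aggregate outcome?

the monthly plan

Affiliate: Plan X 1207/2829 = 42.7%, the monthly plan 61/192 = 31.8% → Plan X
Referral: Plan X 176/261 = 67.4%, the monthly plan 2062/3629 = 56.8% → Plan X
Overall: Plan X 1383/3090 = 44.8%, the monthly plan 2123/3821 = 55.6% → the monthly plan
(Plan X wins every signup group but the monthly plan wins overall — Plan X's customers skew toward the low-rate affiliate group.)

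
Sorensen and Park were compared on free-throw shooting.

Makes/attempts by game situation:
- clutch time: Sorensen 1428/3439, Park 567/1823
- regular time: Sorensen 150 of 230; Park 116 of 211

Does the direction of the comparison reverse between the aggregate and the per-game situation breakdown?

Clutch time: Sorensen 1428/3439 = 41.5%, Park 567/1823 = 31.1% → Sorensen
Regular time: Sorensen 150/230 = 65.2%, Park 116/211 = 55.0% → Sorensen
Overall: Sorensen 1578/3669 = 43.0%, Park 683/2034 = 33.6% → Sorensen
Sorensen wins overall and in every game group — no reversal.

No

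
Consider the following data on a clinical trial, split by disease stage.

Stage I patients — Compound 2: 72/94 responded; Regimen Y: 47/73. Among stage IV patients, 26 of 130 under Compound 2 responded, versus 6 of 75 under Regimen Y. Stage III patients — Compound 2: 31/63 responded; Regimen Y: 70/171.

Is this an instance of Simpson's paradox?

No

Stage I: Compound 2 72/94 = 76.6%, Regimen Y 47/73 = 64.4% → Compound 2
Stage IV: Compound 2 26/130 = 20.0%, Regimen Y 6/75 = 8.0% → Compound 2
Stage III: Compound 2 31/63 = 49.2%, Regimen Y 70/171 = 40.9% → Compound 2
Overall: Compound 2 129/287 = 44.9%, Regimen Y 123/319 = 38.6% → Compound 2
Compound 2 wins overall and in every disease group — no reversal.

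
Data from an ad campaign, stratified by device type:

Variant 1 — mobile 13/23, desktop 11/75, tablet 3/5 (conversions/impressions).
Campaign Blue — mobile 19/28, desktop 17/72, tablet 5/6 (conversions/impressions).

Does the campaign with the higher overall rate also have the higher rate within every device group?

Mobile: Variant 1 13/23 = 56.5%, Campaign Blue 19/28 = 67.9% → Campaign Blue
Desktop: Variant 1 11/75 = 14.7%, Campaign Blue 17/72 = 23.6% → Campaign Blue
Tablet: Variant 1 3/5 = 60.0%, Campaign Blue 5/6 = 83.3% → Campaign Blue
Overall: Variant 1 27/103 = 26.2%, Campaign Blue 41/106 = 38.7% → Campaign Blue
Campaign Blue wins overall and in every device group — no reversal.

Yes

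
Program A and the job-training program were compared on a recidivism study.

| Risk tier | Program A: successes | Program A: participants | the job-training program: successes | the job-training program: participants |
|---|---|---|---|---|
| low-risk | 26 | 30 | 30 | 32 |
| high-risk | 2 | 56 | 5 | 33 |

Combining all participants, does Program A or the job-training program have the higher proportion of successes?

the job-training program

Low-risk: Program A 26/30 = 86.7%, the job-training program 30/32 = 93.8% → the job-training program
High-risk: Program A 2/56 = 3.6%, the job-training program 5/33 = 15.2% → the job-training program
Overall: Program A 28/86 = 32.6%, the job-training program 35/65 = 53.8% → the job-training program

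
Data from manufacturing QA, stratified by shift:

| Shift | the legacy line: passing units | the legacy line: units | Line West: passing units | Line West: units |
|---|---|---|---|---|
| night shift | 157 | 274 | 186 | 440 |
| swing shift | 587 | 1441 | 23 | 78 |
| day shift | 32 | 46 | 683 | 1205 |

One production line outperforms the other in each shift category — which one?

Night shift: the legacy line 157/274 = 57.3%, Line West 186/440 = 42.3% → the legacy line
Swing shift: the legacy line 587/1441 = 40.7%, Line West 23/78 = 29.5% → the legacy line
Day shift: the legacy line 32/46 = 69.6%, Line West 683/1205 = 56.7% → the legacy line
The legacy line has the higher rate in all 3 groups.

the legacy line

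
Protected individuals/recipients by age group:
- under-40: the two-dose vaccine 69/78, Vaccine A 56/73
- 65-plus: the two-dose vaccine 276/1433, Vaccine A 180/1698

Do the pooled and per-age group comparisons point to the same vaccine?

Yes

Under-40: the two-dose vaccine 69/78 = 88.5%, Vaccine A 56/73 = 76.7% → the two-dose vaccine
65-plus: the two-dose vaccine 276/1433 = 19.3%, Vaccine A 180/1698 = 10.6% → the two-dose vaccine
Overall: the two-dose vaccine 345/1511 = 22.8%, Vaccine A 236/1771 = 13.3% → the two-dose vaccine
The two-dose vaccine wins overall and in every age group — no reversal.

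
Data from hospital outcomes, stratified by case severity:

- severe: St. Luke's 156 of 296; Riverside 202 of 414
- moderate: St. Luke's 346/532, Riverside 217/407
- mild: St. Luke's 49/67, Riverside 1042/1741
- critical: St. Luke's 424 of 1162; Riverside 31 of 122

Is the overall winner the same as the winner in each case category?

Severe: St. Luke's 156/296 = 52.7%, Riverside 202/414 = 48.8% → St. Luke's
Moderate: St. Luke's 346/532 = 65.0%, Riverside 217/407 = 53.3% → St. Luke's
Mild: St. Luke's 49/67 = 73.1%, Riverside 1042/1741 = 59.9% → St. Luke's
Critical: St. Luke's 424/1162 = 36.5%, Riverside 31/122 = 25.4% → St. Luke's
Overall: St. Luke's 975/2057 = 47.4%, Riverside 1492/2684 = 55.6% → Riverside
St. Luke's wins each case group but Riverside wins overall — the comparison reverses. St. Luke's's patients skew toward critical, which has a lower base rate.

No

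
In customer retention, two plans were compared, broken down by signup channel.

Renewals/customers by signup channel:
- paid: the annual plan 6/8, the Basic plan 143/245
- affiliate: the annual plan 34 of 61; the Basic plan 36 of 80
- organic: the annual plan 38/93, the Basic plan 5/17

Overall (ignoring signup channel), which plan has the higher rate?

Paid: the annual plan 6/8 = 75.0%, the Basic plan 143/245 = 58.4% → the annual plan
Affiliate: the annual plan 34/61 = 55.7%, the Basic plan 36/80 = 45.0% → the annual plan
Organic: the annual plan 38/93 = 40.9%, the Basic plan 5/17 = 29.4% → the annual plan
Overall: the annual plan 78/162 = 48.1%, the Basic plan 184/342 = 53.8% → the Basic plan
(The annual plan wins every signup group but the Basic plan wins overall — the annual plan's customers skew toward the low-rate organic group.)

the Basic plan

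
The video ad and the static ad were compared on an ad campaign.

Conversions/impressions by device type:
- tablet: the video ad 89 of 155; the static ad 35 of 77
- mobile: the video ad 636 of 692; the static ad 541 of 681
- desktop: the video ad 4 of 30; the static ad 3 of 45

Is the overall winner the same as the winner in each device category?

Yes

Tablet: the video ad 89/155 = 57.4%, the static ad 35/77 = 45.5% → the video ad
Mobile: the video ad 636/692 = 91.9%, the static ad 541/681 = 79.4% → the video ad
Desktop: the video ad 4/30 = 13.3%, the static ad 3/45 = 6.7% → the video ad
Overall: the video ad 729/877 = 83.1%, the static ad 579/803 = 72.1% → the video ad
The video ad wins overall and in every device group — no reversal.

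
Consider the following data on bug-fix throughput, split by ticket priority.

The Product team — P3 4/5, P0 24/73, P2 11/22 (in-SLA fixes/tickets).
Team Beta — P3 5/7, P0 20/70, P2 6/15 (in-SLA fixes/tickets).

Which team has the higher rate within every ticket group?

the Product team

P3: the Product team 4/5 = 80.0%, Team Beta 5/7 = 71.4% → the Product team
P0: the Product team 24/73 = 32.9%, Team Beta 20/70 = 28.6% → the Product team
P2: the Product team 11/22 = 50.0%, Team Beta 6/15 = 40.0% → the Product team
The Product team has the higher rate in all 3 groups.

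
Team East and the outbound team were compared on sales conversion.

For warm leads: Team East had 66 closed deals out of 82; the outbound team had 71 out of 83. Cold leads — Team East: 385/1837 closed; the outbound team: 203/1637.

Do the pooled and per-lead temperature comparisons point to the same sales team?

No

Warm: Team East 66/82 = 80.5%, the outbound team 71/83 = 85.5% → the outbound team
Cold: Team East 385/1837 = 21.0%, the outbound team 203/1637 = 12.4% → Team East
Overall: Team East 451/1919 = 23.5%, the outbound team 274/1720 = 15.9% → Team East
Neither sweeps: Team East wins 1 of 2 groups, the outbound team wins 1. Team East wins overall but not every group — no Simpson reversal.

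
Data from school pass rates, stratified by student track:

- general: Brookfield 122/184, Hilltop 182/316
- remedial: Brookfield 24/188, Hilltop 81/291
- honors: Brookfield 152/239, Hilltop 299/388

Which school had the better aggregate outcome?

Hilltop

General: Brookfield 122/184 = 66.3%, Hilltop 182/316 = 57.6% → Brookfield
Remedial: Brookfield 24/188 = 12.8%, Hilltop 81/291 = 27.8% → Hilltop
Honors: Brookfield 152/239 = 63.6%, Hilltop 299/388 = 77.1% → Hilltop
Overall: Brookfield 298/611 = 48.8%, Hilltop 562/995 = 56.5% → Hilltop
(Neither sweeps every student group, but Hilltop has the higher pooled rate.)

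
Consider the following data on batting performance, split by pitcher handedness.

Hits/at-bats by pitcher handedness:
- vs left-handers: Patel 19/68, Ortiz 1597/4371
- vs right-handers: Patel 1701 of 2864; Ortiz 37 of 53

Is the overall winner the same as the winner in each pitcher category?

Vs left-handers: Patel 19/68 = 27.9%, Ortiz 1597/4371 = 36.5% → Ortiz
Vs right-handers: Patel 1701/2864 = 59.4%, Ortiz 37/53 = 69.8% → Ortiz
Overall: Patel 1720/2932 = 58.7%, Ortiz 1634/4424 = 36.9% → Patel
Ortiz wins each pitcher group but Patel wins overall — the comparison reverses. Ortiz's at-bats skew toward vs left-handers, which has a lower base rate.

No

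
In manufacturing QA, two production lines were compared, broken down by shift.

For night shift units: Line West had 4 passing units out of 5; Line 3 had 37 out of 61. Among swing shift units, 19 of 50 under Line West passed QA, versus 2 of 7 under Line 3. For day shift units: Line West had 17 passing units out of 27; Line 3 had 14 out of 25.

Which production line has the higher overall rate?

Night shift: Line West 4/5 = 80.0%, Line 3 37/61 = 60.7% → Line West
Swing shift: Line West 19/50 = 38.0%, Line 3 2/7 = 28.6% → Line West
Day shift: Line West 17/27 = 63.0%, Line 3 14/25 = 56.0% → Line West
Overall: Line West 40/82 = 48.8%, Line 3 53/93 = 57.0% → Line 3
(Line West wins every shift group but Line 3 wins overall — Line West's units skew toward the low-rate swing shift group.)

Line 3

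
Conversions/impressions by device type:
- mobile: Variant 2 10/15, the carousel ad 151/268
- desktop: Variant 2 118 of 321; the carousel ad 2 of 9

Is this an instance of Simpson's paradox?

Mobile: Variant 2 10/15 = 66.7%, the carousel ad 151/268 = 56.3% → Variant 2
Desktop: Variant 2 118/321 = 36.8%, the carousel ad 2/9 = 22.2% → Variant 2
Overall: Variant 2 128/336 = 38.1%, the carousel ad 153/277 = 55.2% → the carousel ad
Variant 2 wins each device group but the carousel ad wins overall — the comparison reverses. Variant 2's impressions skew toward desktop, which has a lower base rate.

Yes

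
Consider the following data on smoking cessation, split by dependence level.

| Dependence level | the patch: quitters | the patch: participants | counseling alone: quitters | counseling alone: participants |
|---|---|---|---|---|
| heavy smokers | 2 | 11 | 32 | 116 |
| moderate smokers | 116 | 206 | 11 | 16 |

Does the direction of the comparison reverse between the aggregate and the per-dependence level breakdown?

Heavy smokers: the patch 2/11 = 18.2%, counseling alone 32/116 = 27.6% → counseling alone
Moderate smokers: the patch 116/206 = 56.3%, counseling alone 11/16 = 68.8% → counseling alone
Overall: the patch 118/217 = 54.4%, counseling alone 43/132 = 32.6% → the patch
Counseling alone wins each dependence group but the patch wins overall — the comparison reverses. Counseling alone's participants skew toward heavy smokers, which has a lower base rate.

Yes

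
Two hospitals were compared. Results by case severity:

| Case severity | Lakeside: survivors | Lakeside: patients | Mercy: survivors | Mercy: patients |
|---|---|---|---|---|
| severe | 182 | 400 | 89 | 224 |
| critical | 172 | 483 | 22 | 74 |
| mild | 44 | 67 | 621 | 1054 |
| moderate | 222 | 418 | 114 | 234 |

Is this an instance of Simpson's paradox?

Severe: Lakeside 182/400 = 45.5%, Mercy 89/224 = 39.7% → Lakeside
Critical: Lakeside 172/483 = 35.6%, Mercy 22/74 = 29.7% → Lakeside
Mild: Lakeside 44/67 = 65.7%, Mercy 621/1054 = 58.9% → Lakeside
Moderate: Lakeside 222/418 = 53.1%, Mercy 114/234 = 48.7% → Lakeside
Overall: Lakeside 620/1368 = 45.3%, Mercy 846/1586 = 53.3% → Mercy
Lakeside wins each case group but Mercy wins overall — the comparison reverses. Lakeside's patients skew toward critical, which has a lower base rate.

Yes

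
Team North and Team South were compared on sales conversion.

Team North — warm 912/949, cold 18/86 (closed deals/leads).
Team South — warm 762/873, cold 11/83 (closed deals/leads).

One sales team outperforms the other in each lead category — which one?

Team North

Warm: Team North 912/949 = 96.1%, Team South 762/873 = 87.3% → Team North
Cold: Team North 18/86 = 20.9%, Team South 11/83 = 13.3% → Team North
Team North has the higher rate in both groups.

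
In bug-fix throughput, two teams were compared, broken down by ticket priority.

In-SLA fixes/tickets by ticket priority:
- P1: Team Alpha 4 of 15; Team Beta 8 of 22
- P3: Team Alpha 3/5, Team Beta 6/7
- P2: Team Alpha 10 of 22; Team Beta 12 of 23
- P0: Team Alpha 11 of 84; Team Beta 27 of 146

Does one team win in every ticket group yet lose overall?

P1: Team Alpha 4/15 = 26.7%, Team Beta 8/22 = 36.4% → Team Beta
P3: Team Alpha 3/5 = 60.0%, Team Beta 6/7 = 85.7% → Team Beta
P2: Team Alpha 10/22 = 45.5%, Team Beta 12/23 = 52.2% → Team Beta
P0: Team Alpha 11/84 = 13.1%, Team Beta 27/146 = 18.5% → Team Beta
Overall: Team Alpha 28/126 = 22.2%, Team Beta 53/198 = 26.8% → Team Beta
Team Beta wins overall and in every ticket group — no reversal.

No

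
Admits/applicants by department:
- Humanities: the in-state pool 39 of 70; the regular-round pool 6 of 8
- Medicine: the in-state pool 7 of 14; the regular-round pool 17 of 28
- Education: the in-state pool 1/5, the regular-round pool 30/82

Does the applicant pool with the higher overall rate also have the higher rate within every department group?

No

Humanities: the in-state pool 39/70 = 55.7%, the regular-round pool 6/8 = 75.0% → the regular-round pool
Medicine: the in-state pool 7/14 = 50.0%, the regular-round pool 17/28 = 60.7% → the regular-round pool
Education: the in-state pool 1/5 = 20.0%, the regular-round pool 30/82 = 36.6% → the regular-round pool
Overall: the in-state pool 47/89 = 52.8%, the regular-round pool 53/118 = 44.9% → the in-state pool
The regular-round pool wins each department group but the in-state pool wins overall — the comparison reverses. The regular-round pool's applicants skew toward Education, which has a lower base rate.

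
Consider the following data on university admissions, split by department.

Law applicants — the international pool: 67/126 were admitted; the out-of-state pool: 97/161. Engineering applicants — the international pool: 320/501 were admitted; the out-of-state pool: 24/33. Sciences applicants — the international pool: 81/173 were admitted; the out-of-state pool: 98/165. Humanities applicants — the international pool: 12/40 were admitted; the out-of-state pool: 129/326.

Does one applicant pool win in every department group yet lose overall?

Law: the international pool 67/126 = 53.2%, the out-of-state pool 97/161 = 60.2% → the out-of-state pool
Engineering: the international pool 320/501 = 63.9%, the out-of-state pool 24/33 = 72.7% → the out-of-state pool
Sciences: the international pool 81/173 = 46.8%, the out-of-state pool 98/165 = 59.4% → the out-of-state pool
Humanities: the international pool 12/40 = 30.0%, the out-of-state pool 129/326 = 39.6% → the out-of-state pool
Overall: the international pool 480/840 = 57.1%, the out-of-state pool 348/685 = 50.8% → the international pool
The out-of-state pool wins each department group but the international pool wins overall — the comparison reverses. The out-of-state pool's applicants skew toward Humanities, which has a lower base rate.

Yes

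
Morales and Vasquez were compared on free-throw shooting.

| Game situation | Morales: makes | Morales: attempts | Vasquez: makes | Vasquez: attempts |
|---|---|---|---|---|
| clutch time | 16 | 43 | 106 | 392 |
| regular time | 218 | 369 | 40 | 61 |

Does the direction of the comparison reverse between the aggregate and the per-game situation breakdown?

No

Clutch time: Morales 16/43 = 37.2%, Vasquez 106/392 = 27.0% → Morales
Regular time: Morales 218/369 = 59.1%, Vasquez 40/61 = 65.6% → Vasquez
Overall: Morales 234/412 = 56.8%, Vasquez 146/453 = 32.2% → Morales
Neither sweeps: Morales wins 1 of 2 groups, Vasquez wins 1. Morales wins overall but not every group — no Simpson reversal.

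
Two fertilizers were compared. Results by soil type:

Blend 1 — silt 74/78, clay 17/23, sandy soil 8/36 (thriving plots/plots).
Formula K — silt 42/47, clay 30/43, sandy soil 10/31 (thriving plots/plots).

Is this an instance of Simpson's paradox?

No

Silt: Blend 1 74/78 = 94.9%, Formula K 42/47 = 89.4% → Blend 1
Clay: Blend 1 17/23 = 73.9%, Formula K 30/43 = 69.8% → Blend 1
Sandy soil: Blend 1 8/36 = 22.2%, Formula K 10/31 = 32.3% → Formula K
Overall: Blend 1 99/137 = 72.3%, Formula K 82/121 = 67.8% → Blend 1
Neither sweeps: Blend 1 wins 2 of 3 groups, Formula K wins 1. Blend 1 wins overall but not every group — no Simpson reversal.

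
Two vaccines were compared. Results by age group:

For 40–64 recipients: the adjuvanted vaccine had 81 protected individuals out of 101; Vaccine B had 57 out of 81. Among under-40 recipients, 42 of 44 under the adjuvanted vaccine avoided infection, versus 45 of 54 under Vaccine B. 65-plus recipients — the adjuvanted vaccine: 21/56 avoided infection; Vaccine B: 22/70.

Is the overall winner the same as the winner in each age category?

40–64: the adjuvanted vaccine 81/101 = 80.2%, Vaccine B 57/81 = 70.4% → the adjuvanted vaccine
Under-40: the adjuvanted vaccine 42/44 = 95.5%, Vaccine B 45/54 = 83.3% → the adjuvanted vaccine
65-plus: the adjuvanted vaccine 21/56 = 37.5%, Vaccine B 22/70 = 31.4% → the adjuvanted vaccine
Overall: the adjuvanted vaccine 144/201 = 71.6%, Vaccine B 124/205 = 60.5% → the adjuvanted vaccine
The adjuvanted vaccine wins overall and in every age group — no reversal.

Yes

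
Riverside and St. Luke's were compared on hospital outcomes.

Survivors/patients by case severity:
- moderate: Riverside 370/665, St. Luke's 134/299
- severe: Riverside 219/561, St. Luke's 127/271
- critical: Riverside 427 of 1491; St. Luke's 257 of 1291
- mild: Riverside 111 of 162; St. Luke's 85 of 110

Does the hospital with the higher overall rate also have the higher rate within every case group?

Moderate: Riverside 370/665 = 55.6%, St. Luke's 134/299 = 44.8% → Riverside
Severe: Riverside 219/561 = 39.0%, St. Luke's 127/271 = 46.9% → St. Luke's
Critical: Riverside 427/1491 = 28.6%, St. Luke's 257/1291 = 19.9% → Riverside
Mild: Riverside 111/162 = 68.5%, St. Luke's 85/110 = 77.3% → St. Luke's
Overall: Riverside 1127/2879 = 39.1%, St. Luke's 603/1971 = 30.6% → Riverside
Neither sweeps: Riverside wins 2 of 4 groups, St. Luke's wins 2. Riverside wins overall but not every group — no Simpson reversal.

No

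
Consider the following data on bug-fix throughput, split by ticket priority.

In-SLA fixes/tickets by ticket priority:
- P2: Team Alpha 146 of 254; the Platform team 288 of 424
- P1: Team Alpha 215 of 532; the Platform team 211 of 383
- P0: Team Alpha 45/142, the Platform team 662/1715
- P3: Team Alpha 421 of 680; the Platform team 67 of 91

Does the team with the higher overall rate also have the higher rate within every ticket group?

P2: Team Alpha 146/254 = 57.5%, the Platform team 288/424 = 67.9% → the Platform team
P1: Team Alpha 215/532 = 40.4%, the Platform team 211/383 = 55.1% → the Platform team
P0: Team Alpha 45/142 = 31.7%, the Platform team 662/1715 = 38.6% → the Platform team
P3: Team Alpha 421/680 = 61.9%, the Platform team 67/91 = 73.6% → the Platform team
Overall: Team Alpha 827/1608 = 51.4%, the Platform team 1228/2613 = 47.0% → Team Alpha
The Platform team wins each ticket group but Team Alpha wins overall — the comparison reverses. The Platform team's tickets skew toward P0, which has a lower base rate.

No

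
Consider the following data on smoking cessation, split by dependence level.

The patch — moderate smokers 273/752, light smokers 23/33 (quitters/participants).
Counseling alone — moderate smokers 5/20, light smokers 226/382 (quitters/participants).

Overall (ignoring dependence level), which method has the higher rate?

Moderate smokers: the patch 273/752 = 36.3%, counseling alone 5/20 = 25.0% → the patch
Light smokers: the patch 23/33 = 69.7%, counseling alone 226/382 = 59.2% → the patch
Overall: the patch 296/785 = 37.7%, counseling alone 231/402 = 57.5% → counseling alone
(The patch wins every dependence group but counseling alone wins overall — the patch's participants skew toward the low-rate moderate smokers group.)

counseling alone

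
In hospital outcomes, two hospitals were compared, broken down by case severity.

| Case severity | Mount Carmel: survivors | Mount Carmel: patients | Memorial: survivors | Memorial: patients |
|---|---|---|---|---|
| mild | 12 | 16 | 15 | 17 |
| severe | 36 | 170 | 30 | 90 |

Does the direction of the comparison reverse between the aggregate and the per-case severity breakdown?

Mild: Mount Carmel 12/16 = 75.0%, Memorial 15/17 = 88.2% → Memorial
Severe: Mount Carmel 36/170 = 21.2%, Memorial 30/90 = 33.3% → Memorial
Overall: Mount Carmel 48/186 = 25.8%, Memorial 45/107 = 42.1% → Memorial
Memorial wins overall and in every case group — no reversal.

No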